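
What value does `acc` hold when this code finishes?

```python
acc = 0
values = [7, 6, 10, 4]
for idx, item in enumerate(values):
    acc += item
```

Let's trace through this code step by step.

Initialize: acc = 0
Initialize: values = [7, 6, 10, 4]
Entering loop: for idx, item in enumerate(values):

After execution: acc = 27
27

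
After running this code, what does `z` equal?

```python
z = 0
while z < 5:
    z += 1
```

Let's trace through this code step by step.

Initialize: z = 0
Entering loop: while z < 5:

After execution: z = 5
5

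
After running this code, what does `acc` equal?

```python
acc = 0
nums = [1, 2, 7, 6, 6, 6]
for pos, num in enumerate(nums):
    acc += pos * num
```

Let's trace through this code step by step.

Initialize: acc = 0
Initialize: nums = [1, 2, 7, 6, 6, 6]
Entering loop: for pos, num in enumerate(nums):

After execution: acc = 88
88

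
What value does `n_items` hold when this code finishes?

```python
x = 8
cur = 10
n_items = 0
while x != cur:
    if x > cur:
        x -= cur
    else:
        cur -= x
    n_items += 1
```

Let's trace through this code step by step.

Initialize: x = 8
Initialize: cur = 10
Initialize: n_items = 0
Entering loop: while x != cur:

After execution: n_items = 4
4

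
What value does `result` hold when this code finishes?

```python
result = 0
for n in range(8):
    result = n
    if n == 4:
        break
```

Let's trace through this code step by step.

Initialize: result = 0
Entering loop: for n in range(8):

After execution: result = 4
4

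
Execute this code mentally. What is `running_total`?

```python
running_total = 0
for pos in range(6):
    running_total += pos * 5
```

Let's trace through this code step by step.

Initialize: running_total = 0
Entering loop: for pos in range(6):

After execution: running_total = 75
75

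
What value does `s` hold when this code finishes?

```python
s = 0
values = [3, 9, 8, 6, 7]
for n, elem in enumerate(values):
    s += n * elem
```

Let's trace through this code step by step.

Initialize: s = 0
Initialize: values = [3, 9, 8, 6, 7]
Entering loop: for n, elem in enumerate(values):

After execution: s = 71
71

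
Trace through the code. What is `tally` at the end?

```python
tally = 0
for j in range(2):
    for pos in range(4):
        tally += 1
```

Let's trace through this code step by step.

Initialize: tally = 0
Entering loop: for j in range(2):

After execution: tally = 8
8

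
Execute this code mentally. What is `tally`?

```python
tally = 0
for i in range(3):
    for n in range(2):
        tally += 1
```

Let's trace through this code step by step.

Initialize: tally = 0
Entering loop: for i in range(3):

After execution: tally = 6
6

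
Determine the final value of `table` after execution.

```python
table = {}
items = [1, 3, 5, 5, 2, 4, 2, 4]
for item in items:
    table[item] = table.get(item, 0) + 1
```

Let's trace through this code step by step.

Initialize: table = {}
Initialize: items = [1, 3, 5, 5, 2, 4, 2, 4]
Entering loop: for item in items:

After execution: table = {1: 1, 3: 1, 5: 2, 2: 2, 4: 2}
{1: 1, 3: 1, 5: 2, 2: 2, 4: 2}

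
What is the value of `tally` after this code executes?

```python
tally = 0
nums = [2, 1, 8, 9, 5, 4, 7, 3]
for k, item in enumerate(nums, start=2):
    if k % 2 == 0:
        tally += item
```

Let's trace through this code step by step.

Initialize: tally = 0
Initialize: nums = [2, 1, 8, 9, 5, 4, 7, 3]
Entering loop: for k, item in enumerate(nums, start=2):

After execution: tally = 22
22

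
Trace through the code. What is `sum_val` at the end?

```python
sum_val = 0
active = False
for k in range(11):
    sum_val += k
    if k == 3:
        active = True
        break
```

Let's trace through this code step by step.

Initialize: sum_val = 0
Initialize: active = False
Entering loop: for k in range(11):

After execution: sum_val = 6
6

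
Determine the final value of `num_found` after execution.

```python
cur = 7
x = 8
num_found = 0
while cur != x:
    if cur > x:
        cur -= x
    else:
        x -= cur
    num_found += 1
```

Let's trace through this code step by step.

Initialize: cur = 7
Initialize: x = 8
Initialize: num_found = 0
Entering loop: while cur != x:

After execution: num_found = 7
7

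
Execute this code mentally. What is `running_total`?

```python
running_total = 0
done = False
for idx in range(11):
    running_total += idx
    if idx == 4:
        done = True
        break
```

Let's trace through this code step by step.

Initialize: running_total = 0
Initialize: done = False
Entering loop: for idx in range(11):

After execution: running_total = 10
10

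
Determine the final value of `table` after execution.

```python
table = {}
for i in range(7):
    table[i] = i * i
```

Let's trace through this code step by step.

Initialize: table = {}
Entering loop: for i in range(7):

After execution: table = {0: 0, 1: 1, 2: 4, 3: 9, 4: 16, 5: 25, 6: 36}
{0: 0, 1: 1, 2: 4, 3: 9, 4: 16, 5: 25, 6: 36}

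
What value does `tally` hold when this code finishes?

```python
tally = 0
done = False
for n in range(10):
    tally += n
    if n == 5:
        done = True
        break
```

Let's trace through this code step by step.

Initialize: tally = 0
Initialize: done = False
Entering loop: for n in range(10):

After execution: tally = 15
15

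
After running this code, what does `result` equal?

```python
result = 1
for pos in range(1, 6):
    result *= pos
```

Let's trace through this code step by step.

Initialize: result = 1
Entering loop: for pos in range(1, 6):

After execution: result = 120
120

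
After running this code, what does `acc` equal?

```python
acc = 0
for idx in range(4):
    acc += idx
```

Let's trace through this code step by step.

Initialize: acc = 0
Entering loop: for idx in range(4):

After execution: acc = 6
6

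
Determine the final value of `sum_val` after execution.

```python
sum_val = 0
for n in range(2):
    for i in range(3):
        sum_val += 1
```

Let's trace through this code step by step.

Initialize: sum_val = 0
Entering loop: for n in range(2):

After execution: sum_val = 6
6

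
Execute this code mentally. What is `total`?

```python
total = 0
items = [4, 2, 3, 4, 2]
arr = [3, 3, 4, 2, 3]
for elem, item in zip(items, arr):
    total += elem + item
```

Let's trace through this code step by step.

Initialize: total = 0
Initialize: items = [4, 2, 3, 4, 2]
Initialize: arr = [3, 3, 4, 2, 3]
Entering loop: for elem, item in zip(items, arr):

After execution: total = 30
30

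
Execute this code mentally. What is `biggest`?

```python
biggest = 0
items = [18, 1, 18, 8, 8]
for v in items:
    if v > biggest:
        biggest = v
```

Let's trace through this code step by step.

Initialize: biggest = 0
Initialize: items = [18, 1, 18, 8, 8]
Entering loop: for v in items:

After execution: biggest = 18
18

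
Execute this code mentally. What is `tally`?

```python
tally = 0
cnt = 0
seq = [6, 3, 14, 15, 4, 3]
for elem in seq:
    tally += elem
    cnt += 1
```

Let's trace through this code step by step.

Initialize: tally = 0
Initialize: cnt = 0
Initialize: seq = [6, 3, 14, 15, 4, 3]
Entering loop: for elem in seq:

After execution: tally = 45
45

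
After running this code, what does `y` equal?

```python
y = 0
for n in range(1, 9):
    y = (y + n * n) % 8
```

Let's trace through this code step by step.

Initialize: y = 0
Entering loop: for n in range(1, 9):

After execution: y = 4
4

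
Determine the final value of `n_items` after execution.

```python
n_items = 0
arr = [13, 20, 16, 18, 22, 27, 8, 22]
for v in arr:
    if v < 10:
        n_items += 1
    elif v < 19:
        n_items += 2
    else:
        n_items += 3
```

Let's trace through this code step by step.

Initialize: n_items = 0
Initialize: arr = [13, 20, 16, 18, 22, 27, 8, 22]
Entering loop: for v in arr:

After execution: n_items = 19
19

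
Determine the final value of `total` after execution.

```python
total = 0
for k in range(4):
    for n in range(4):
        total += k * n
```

Let's trace through this code step by step.

Initialize: total = 0
Entering loop: for k in range(4):

After execution: total = 36
36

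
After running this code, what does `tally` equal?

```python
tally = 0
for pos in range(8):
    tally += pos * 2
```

Let's trace through this code step by step.

Initialize: tally = 0
Entering loop: for pos in range(8):

After execution: tally = 56
56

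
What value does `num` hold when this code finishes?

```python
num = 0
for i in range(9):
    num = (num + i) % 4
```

Let's trace through this code step by step.

Initialize: num = 0
Entering loop: for i in range(9):

After execution: num = 0
0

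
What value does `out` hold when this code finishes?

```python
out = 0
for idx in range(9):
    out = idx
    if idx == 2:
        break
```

Let's trace through this code step by step.

Initialize: out = 0
Entering loop: for idx in range(9):

After execution: out = 2
2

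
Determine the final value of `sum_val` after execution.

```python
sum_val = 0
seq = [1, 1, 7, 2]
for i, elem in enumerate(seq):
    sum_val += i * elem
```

Let's trace through this code step by step.

Initialize: sum_val = 0
Initialize: seq = [1, 1, 7, 2]
Entering loop: for i, elem in enumerate(seq):

After execution: sum_val = 21
21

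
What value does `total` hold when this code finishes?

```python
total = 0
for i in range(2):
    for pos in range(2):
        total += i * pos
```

Let's trace through this code step by step.

Initialize: total = 0
Entering loop: for i in range(2):

After execution: total = 1
1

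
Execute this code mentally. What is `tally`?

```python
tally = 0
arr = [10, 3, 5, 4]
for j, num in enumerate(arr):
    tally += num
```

Let's trace through this code step by step.

Initialize: tally = 0
Initialize: arr = [10, 3, 5, 4]
Entering loop: for j, num in enumerate(arr):

After execution: tally = 22
22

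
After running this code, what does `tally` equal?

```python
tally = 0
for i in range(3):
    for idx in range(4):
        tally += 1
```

Let's trace through this code step by step.

Initialize: tally = 0
Entering loop: for i in range(3):

After execution: tally = 12
12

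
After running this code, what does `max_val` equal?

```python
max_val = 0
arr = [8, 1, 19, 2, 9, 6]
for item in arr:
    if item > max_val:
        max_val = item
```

Let's trace through this code step by step.

Initialize: max_val = 0
Initialize: arr = [8, 1, 19, 2, 9, 6]
Entering loop: for item in arr:

After execution: max_val = 19
19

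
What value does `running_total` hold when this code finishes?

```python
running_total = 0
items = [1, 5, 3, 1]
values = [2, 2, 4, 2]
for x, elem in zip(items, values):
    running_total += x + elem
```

Let's trace through this code step by step.

Initialize: running_total = 0
Initialize: items = [1, 5, 3, 1]
Initialize: values = [2, 2, 4, 2]
Entering loop: for x, elem in zip(items, values):

After execution: running_total = 20
20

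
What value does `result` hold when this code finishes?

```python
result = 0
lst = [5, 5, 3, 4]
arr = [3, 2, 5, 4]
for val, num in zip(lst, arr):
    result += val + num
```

Let's trace through this code step by step.

Initialize: result = 0
Initialize: lst = [5, 5, 3, 4]
Initialize: arr = [3, 2, 5, 4]
Entering loop: for val, num in zip(lst, arr):

After execution: result = 31
31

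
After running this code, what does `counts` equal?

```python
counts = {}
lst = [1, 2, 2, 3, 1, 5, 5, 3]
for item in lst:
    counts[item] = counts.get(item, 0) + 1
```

Let's trace through this code step by step.

Initialize: counts = {}
Initialize: lst = [1, 2, 2, 3, 1, 5, 5, 3]
Entering loop: for item in lst:

After execution: counts = {1: 2, 2: 2, 3: 2, 5: 2}
{1: 2, 2: 2, 3: 2, 5: 2}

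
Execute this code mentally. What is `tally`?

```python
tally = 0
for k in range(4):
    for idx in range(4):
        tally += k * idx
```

Let's trace through this code step by step.

Initialize: tally = 0
Entering loop: for k in range(4):

After execution: tally = 36
36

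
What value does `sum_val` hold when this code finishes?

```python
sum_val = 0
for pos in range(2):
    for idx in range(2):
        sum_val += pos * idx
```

Let's trace through this code step by step.

Initialize: sum_val = 0
Entering loop: for pos in range(2):

After execution: sum_val = 1
1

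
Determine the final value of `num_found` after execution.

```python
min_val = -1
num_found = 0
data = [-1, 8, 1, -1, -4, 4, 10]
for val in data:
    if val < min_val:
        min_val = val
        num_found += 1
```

Let's trace through this code step by step.

Initialize: min_val = -1
Initialize: num_found = 0
Initialize: data = [-1, 8, 1, -1, -4, 4, 10]
Entering loop: for val in data:

After execution: num_found = 1
1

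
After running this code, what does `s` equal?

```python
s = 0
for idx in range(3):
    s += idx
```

Let's trace through this code step by step.

Initialize: s = 0
Entering loop: for idx in range(3):

After execution: s = 3
3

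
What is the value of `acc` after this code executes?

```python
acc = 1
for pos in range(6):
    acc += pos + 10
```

Let's trace through this code step by step.

Initialize: acc = 1
Entering loop: for pos in range(6):

After execution: acc = 76
76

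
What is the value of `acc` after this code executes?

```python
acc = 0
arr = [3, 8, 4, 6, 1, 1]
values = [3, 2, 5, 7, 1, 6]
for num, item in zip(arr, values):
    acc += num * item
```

Let's trace through this code step by step.

Initialize: acc = 0
Initialize: arr = [3, 8, 4, 6, 1, 1]
Initialize: values = [3, 2, 5, 7, 1, 6]
Entering loop: for num, item in zip(arr, values):

After execution: acc = 94
94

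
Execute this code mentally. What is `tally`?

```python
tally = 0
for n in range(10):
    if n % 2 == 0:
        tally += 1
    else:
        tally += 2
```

Let's trace through this code step by step.

Initialize: tally = 0
Entering loop: for n in range(10):

After execution: tally = 15
15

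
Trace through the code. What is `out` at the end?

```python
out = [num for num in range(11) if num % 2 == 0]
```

Let's trace through this code step by step.

Initialize: out = [num for num in range(11) if num % 2 == 0]

After execution: out = [0, 2, 4, 6, 8, 10]
[0, 2, 4, 6, 8, 10]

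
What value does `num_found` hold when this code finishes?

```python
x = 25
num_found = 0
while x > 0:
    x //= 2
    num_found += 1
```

Let's trace through this code step by step.

Initialize: x = 25
Initialize: num_found = 0
Entering loop: while x > 0:

After execution: num_found = 5
5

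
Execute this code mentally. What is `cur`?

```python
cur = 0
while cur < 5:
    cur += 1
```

Let's trace through this code step by step.

Initialize: cur = 0
Entering loop: while cur < 5:

After execution: cur = 5
5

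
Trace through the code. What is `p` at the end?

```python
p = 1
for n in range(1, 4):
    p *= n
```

Let's trace through this code step by step.

Initialize: p = 1
Entering loop: for n in range(1, 4):

After execution: p = 6
6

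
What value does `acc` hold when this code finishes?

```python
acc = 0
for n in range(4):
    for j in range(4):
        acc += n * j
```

Let's trace through this code step by step.

Initialize: acc = 0
Entering loop: for n in range(4):

After execution: acc = 36
36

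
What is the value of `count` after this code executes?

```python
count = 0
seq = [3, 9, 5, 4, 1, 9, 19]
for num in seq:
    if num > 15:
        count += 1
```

Let's trace through this code step by step.

Initialize: count = 0
Initialize: seq = [3, 9, 5, 4, 1, 9, 19]
Entering loop: for num in seq:

After execution: count = 1
1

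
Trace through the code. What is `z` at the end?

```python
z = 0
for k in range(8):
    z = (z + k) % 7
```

Let's trace through this code step by step.

Initialize: z = 0
Entering loop: for k in range(8):

After execution: z = 0
0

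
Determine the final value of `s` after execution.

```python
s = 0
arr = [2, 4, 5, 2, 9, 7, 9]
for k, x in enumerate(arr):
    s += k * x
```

Let's trace through this code step by step.

Initialize: s = 0
Initialize: arr = [2, 4, 5, 2, 9, 7, 9]
Entering loop: for k, x in enumerate(arr):

After execution: s = 145
145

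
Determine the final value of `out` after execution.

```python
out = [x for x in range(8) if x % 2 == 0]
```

Let's trace through this code step by step.

Initialize: out = [x for x in range(8) if x % 2 == 0]

After execution: out = [0, 2, 4, 6]
[0, 2, 4, 6]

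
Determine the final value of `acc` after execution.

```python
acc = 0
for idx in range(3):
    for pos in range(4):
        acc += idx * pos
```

Let's trace through this code step by step.

Initialize: acc = 0
Entering loop: for idx in range(3):

After execution: acc = 18
18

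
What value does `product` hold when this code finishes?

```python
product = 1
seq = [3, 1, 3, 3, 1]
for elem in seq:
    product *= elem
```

Let's trace through this code step by step.

Initialize: product = 1
Initialize: seq = [3, 1, 3, 3, 1]
Entering loop: for elem in seq:

After execution: product = 27
27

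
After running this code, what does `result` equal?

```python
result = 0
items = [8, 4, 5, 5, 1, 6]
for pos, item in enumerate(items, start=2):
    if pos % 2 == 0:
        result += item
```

Let's trace through this code step by step.

Initialize: result = 0
Initialize: items = [8, 4, 5, 5, 1, 6]
Entering loop: for pos, item in enumerate(items, start=2):

After execution: result = 14
14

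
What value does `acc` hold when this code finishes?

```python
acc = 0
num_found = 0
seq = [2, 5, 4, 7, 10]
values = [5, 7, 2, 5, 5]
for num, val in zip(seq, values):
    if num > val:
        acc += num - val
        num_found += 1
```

Let's trace through this code step by step.

Initialize: acc = 0
Initialize: num_found = 0
Initialize: seq = [2, 5, 4, 7, 10]
Initialize: values = [5, 7, 2, 5, 5]
Entering loop: for num, val in zip(seq, values):

After execution: acc = 9
9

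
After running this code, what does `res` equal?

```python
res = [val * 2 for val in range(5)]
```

Let's trace through this code step by step.

Initialize: res = [val * 2 for val in range(5)]

After execution: res = [0, 2, 4, 6, 8]
[0, 2, 4, 6, 8]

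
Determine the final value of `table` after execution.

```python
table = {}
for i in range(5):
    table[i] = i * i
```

Let's trace through this code step by step.

Initialize: table = {}
Entering loop: for i in range(5):

After execution: table = {0: 0, 1: 1, 2: 4, 3: 9, 4: 16}
{0: 0, 1: 1, 2: 4, 3: 9, 4: 16}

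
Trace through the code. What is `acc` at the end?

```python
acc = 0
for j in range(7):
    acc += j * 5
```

Let's trace through this code step by step.

Initialize: acc = 0
Entering loop: for j in range(7):

After execution: acc = 105
105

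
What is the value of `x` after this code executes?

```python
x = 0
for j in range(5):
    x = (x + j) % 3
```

Let's trace through this code step by step.

Initialize: x = 0
Entering loop: for j in range(5):

After execution: x = 1
1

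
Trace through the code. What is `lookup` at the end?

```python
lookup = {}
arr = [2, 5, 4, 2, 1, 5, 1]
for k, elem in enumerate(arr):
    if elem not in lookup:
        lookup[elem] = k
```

Let's trace through this code step by step.

Initialize: lookup = {}
Initialize: arr = [2, 5, 4, 2, 1, 5, 1]
Entering loop: for k, elem in enumerate(arr):

After execution: lookup = {2: 0, 5: 1, 4: 2, 1: 4}
{2: 0, 5: 1, 4: 2, 1: 4}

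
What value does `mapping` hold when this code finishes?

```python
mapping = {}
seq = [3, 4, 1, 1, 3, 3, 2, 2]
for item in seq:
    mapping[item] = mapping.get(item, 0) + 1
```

Let's trace through this code step by step.

Initialize: mapping = {}
Initialize: seq = [3, 4, 1, 1, 3, 3, 2, 2]
Entering loop: for item in seq:

After execution: mapping = {3: 3, 4: 1, 1: 2, 2: 2}
{3: 3, 4: 1, 1: 2, 2: 2}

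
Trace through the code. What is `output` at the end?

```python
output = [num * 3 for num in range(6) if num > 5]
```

Let's trace through this code step by step.

Initialize: output = [num * 3 for num in range(6) if num > 5]

After execution: output = []
[]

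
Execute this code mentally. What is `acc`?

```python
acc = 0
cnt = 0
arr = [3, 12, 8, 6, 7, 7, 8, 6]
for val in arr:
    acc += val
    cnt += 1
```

Let's trace through this code step by step.

Initialize: acc = 0
Initialize: cnt = 0
Initialize: arr = [3, 12, 8, 6, 7, 7, 8, 6]
Entering loop: for val in arr:

After execution: acc = 57
57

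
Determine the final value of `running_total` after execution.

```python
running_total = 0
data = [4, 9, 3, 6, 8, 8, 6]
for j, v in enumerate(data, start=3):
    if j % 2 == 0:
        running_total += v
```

Let's trace through this code step by step.

Initialize: running_total = 0
Initialize: data = [4, 9, 3, 6, 8, 8, 6]
Entering loop: for j, v in enumerate(data, start=3):

After execution: running_total = 23
23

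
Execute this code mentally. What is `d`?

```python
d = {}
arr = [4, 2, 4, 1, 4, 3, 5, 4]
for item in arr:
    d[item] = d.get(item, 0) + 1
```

Let's trace through this code step by step.

Initialize: d = {}
Initialize: arr = [4, 2, 4, 1, 4, 3, 5, 4]
Entering loop: for item in arr:

After execution: d = {4: 4, 2: 1, 1: 1, 3: 1, 5: 1}
{4: 4, 2: 1, 1: 1, 3: 1, 5: 1}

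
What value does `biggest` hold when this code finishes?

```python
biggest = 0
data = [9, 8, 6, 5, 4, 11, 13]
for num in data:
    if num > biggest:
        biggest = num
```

Let's trace through this code step by step.

Initialize: biggest = 0
Initialize: data = [9, 8, 6, 5, 4, 11, 13]
Entering loop: for num in data:

After execution: biggest = 13
13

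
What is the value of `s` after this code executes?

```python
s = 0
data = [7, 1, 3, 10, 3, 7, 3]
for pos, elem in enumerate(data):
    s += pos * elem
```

Let's trace through this code step by step.

Initialize: s = 0
Initialize: data = [7, 1, 3, 10, 3, 7, 3]
Entering loop: for pos, elem in enumerate(data):

After execution: s = 102
102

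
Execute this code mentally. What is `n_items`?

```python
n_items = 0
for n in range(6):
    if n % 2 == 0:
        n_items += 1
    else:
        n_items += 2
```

Let's trace through this code step by step.

Initialize: n_items = 0
Entering loop: for n in range(6):

After execution: n_items = 9
9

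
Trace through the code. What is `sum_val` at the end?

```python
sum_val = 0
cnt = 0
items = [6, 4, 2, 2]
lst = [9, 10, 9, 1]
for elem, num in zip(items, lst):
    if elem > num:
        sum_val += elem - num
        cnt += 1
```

Let's trace through this code step by step.

Initialize: sum_val = 0
Initialize: cnt = 0
Initialize: items = [6, 4, 2, 2]
Initialize: lst = [9, 10, 9, 1]
Entering loop: for elem, num in zip(items, lst):

After execution: sum_val = 1
1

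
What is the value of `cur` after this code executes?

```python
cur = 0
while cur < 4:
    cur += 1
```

Let's trace through this code step by step.

Initialize: cur = 0
Entering loop: while cur < 4:

After execution: cur = 4
4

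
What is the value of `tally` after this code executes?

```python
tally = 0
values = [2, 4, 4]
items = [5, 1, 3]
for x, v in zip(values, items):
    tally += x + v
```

Let's trace through this code step by step.

Initialize: tally = 0
Initialize: values = [2, 4, 4]
Initialize: items = [5, 1, 3]
Entering loop: for x, v in zip(values, items):

After execution: tally = 19
19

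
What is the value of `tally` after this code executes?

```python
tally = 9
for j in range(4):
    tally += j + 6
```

Let's trace through this code step by step.

Initialize: tally = 9
Entering loop: for j in range(4):

After execution: tally = 39
39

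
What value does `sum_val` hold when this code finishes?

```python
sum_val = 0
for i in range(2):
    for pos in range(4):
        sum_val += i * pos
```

Let's trace through this code step by step.

Initialize: sum_val = 0
Entering loop: for i in range(2):

After execution: sum_val = 6
6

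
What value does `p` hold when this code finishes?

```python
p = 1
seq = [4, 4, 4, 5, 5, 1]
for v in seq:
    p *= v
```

Let's trace through this code step by step.

Initialize: p = 1
Initialize: seq = [4, 4, 4, 5, 5, 1]
Entering loop: for v in seq:

After execution: p = 1600
1600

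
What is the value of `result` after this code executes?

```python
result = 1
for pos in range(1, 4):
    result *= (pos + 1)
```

Let's trace through this code step by step.

Initialize: result = 1
Entering loop: for pos in range(1, 4):

After execution: result = 24
24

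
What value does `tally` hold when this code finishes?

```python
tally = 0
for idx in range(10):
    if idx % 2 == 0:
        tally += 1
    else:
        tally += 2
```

Let's trace through this code step by step.

Initialize: tally = 0
Entering loop: for idx in range(10):

After execution: tally = 15
15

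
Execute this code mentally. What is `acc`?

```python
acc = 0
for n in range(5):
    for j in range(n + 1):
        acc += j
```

Let's trace through this code step by step.

Initialize: acc = 0
Entering loop: for n in range(5):

After execution: acc = 20
20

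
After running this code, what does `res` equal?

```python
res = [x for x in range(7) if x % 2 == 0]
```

Let's trace through this code step by step.

Initialize: res = [x for x in range(7) if x % 2 == 0]

After execution: res = [0, 2, 4, 6]
[0, 2, 4, 6]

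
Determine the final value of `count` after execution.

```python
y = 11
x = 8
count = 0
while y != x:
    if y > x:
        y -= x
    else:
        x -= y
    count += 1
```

Let's trace through this code step by step.

Initialize: y = 11
Initialize: x = 8
Initialize: count = 0
Entering loop: while y != x:

After execution: count = 5
5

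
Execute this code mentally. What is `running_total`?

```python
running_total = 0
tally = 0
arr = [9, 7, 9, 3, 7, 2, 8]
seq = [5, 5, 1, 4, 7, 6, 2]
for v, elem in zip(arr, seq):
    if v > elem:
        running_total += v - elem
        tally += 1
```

Let's trace through this code step by step.

Initialize: running_total = 0
Initialize: tally = 0
Initialize: arr = [9, 7, 9, 3, 7, 2, 8]
Initialize: seq = [5, 5, 1, 4, 7, 6, 2]
Entering loop: for v, elem in zip(arr, seq):

After execution: running_total = 20
20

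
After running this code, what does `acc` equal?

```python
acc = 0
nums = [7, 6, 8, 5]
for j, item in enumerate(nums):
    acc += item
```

Let's trace through this code step by step.

Initialize: acc = 0
Initialize: nums = [7, 6, 8, 5]
Entering loop: for j, item in enumerate(nums):

After execution: acc = 26
26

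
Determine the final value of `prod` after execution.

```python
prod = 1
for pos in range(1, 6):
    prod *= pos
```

Let's trace through this code step by step.

Initialize: prod = 1
Entering loop: for pos in range(1, 6):

After execution: prod = 120
120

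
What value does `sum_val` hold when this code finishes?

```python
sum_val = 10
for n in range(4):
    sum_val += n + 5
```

Let's trace through this code step by step.

Initialize: sum_val = 10
Entering loop: for n in range(4):

After execution: sum_val = 36
36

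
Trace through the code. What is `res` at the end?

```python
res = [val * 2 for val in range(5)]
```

Let's trace through this code step by step.

Initialize: res = [val * 2 for val in range(5)]

After execution: res = [0, 2, 4, 6, 8]
[0, 2, 4, 6, 8]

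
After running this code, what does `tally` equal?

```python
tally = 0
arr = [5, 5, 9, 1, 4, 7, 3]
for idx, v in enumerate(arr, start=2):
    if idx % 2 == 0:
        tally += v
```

Let's trace through this code step by step.

Initialize: tally = 0
Initialize: arr = [5, 5, 9, 1, 4, 7, 3]
Entering loop: for idx, v in enumerate(arr, start=2):

After execution: tally = 21
21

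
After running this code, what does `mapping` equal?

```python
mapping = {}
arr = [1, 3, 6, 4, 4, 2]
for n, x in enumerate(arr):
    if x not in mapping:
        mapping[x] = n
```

Let's trace through this code step by step.

Initialize: mapping = {}
Initialize: arr = [1, 3, 6, 4, 4, 2]
Entering loop: for n, x in enumerate(arr):

After execution: mapping = {1: 0, 3: 1, 6: 2, 4: 3, 2: 5}
{1: 0, 3: 1, 6: 2, 4: 3, 2: 5}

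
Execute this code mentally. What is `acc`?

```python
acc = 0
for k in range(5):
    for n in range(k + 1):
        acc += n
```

Let's trace through this code step by step.

Initialize: acc = 0
Entering loop: for k in range(5):

After execution: acc = 20
20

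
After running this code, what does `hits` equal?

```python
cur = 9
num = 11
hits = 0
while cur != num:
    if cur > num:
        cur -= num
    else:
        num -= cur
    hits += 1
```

Let's trace through this code step by step.

Initialize: cur = 9
Initialize: num = 11
Initialize: hits = 0
Entering loop: while cur != num:

After execution: hits = 6
6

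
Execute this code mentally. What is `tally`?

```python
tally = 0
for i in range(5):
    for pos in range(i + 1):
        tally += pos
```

Let's trace through this code step by step.

Initialize: tally = 0
Entering loop: for i in range(5):

After execution: tally = 20
20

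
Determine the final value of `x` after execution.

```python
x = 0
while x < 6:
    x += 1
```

Let's trace through this code step by step.

Initialize: x = 0
Entering loop: while x < 6:

After execution: x = 6
6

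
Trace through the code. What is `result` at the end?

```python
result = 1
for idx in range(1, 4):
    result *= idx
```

Let's trace through this code step by step.

Initialize: result = 1
Entering loop: for idx in range(1, 4):

After execution: result = 6
6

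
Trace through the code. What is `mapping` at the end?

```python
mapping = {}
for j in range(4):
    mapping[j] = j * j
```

Let's trace through this code step by step.

Initialize: mapping = {}
Entering loop: for j in range(4):

After execution: mapping = {0: 0, 1: 1, 2: 4, 3: 9}
{0: 0, 1: 1, 2: 4, 3: 9}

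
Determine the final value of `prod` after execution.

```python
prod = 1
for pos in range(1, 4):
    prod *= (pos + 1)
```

Let's trace through this code step by step.

Initialize: prod = 1
Entering loop: for pos in range(1, 4):

After execution: prod = 24
24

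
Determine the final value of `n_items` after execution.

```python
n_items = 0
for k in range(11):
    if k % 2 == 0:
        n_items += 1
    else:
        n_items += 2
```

Let's trace through this code step by step.

Initialize: n_items = 0
Entering loop: for k in range(11):

After execution: n_items = 16
16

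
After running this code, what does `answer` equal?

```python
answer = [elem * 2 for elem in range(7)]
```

Let's trace through this code step by step.

Initialize: answer = [elem * 2 for elem in range(7)]

After execution: answer = [0, 2, 4, 6, 8, 10, 12]
[0, 2, 4, 6, 8, 10, 12]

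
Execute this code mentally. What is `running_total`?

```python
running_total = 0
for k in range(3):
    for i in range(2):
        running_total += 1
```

Let's trace through this code step by step.

Initialize: running_total = 0
Entering loop: for k in range(3):

After execution: running_total = 6
6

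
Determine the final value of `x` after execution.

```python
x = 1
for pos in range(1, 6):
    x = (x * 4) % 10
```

Let's trace through this code step by step.

Initialize: x = 1
Entering loop: for pos in range(1, 6):

After execution: x = 4
4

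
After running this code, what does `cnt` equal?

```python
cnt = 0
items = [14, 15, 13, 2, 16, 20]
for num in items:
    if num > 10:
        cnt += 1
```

Let's trace through this code step by step.

Initialize: cnt = 0
Initialize: items = [14, 15, 13, 2, 16, 20]
Entering loop: for num in items:

After execution: cnt = 5
5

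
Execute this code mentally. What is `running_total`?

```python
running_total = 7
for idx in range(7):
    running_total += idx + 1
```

Let's trace through this code step by step.

Initialize: running_total = 7
Entering loop: for idx in range(7):

After execution: running_total = 35
35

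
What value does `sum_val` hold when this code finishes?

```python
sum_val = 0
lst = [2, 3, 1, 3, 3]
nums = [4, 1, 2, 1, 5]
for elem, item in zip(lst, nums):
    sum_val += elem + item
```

Let's trace through this code step by step.

Initialize: sum_val = 0
Initialize: lst = [2, 3, 1, 3, 3]
Initialize: nums = [4, 1, 2, 1, 5]
Entering loop: for elem, item in zip(lst, nums):

After execution: sum_val = 25
25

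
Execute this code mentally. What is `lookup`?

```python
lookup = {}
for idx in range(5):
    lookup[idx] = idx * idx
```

Let's trace through this code step by step.

Initialize: lookup = {}
Entering loop: for idx in range(5):

After execution: lookup = {0: 0, 1: 1, 2: 4, 3: 9, 4: 16}
{0: 0, 1: 1, 2: 4, 3: 9, 4: 16}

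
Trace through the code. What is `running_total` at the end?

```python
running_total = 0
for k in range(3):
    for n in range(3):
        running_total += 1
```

Let's trace through this code step by step.

Initialize: running_total = 0
Entering loop: for k in range(3):

After execution: running_total = 9
9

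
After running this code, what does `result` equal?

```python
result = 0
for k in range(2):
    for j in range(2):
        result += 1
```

Let's trace through this code step by step.

Initialize: result = 0
Entering loop: for k in range(2):

After execution: result = 4
4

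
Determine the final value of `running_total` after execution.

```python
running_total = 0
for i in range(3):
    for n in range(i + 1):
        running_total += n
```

Let's trace through this code step by step.

Initialize: running_total = 0
Entering loop: for i in range(3):

After execution: running_total = 4
4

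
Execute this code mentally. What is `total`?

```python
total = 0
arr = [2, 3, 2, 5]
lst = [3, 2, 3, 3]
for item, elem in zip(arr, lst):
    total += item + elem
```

Let's trace through this code step by step.

Initialize: total = 0
Initialize: arr = [2, 3, 2, 5]
Initialize: lst = [3, 2, 3, 3]
Entering loop: for item, elem in zip(arr, lst):

After execution: total = 23
23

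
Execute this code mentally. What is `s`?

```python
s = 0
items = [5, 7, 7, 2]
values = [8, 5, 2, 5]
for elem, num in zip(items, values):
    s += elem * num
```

Let's trace through this code step by step.

Initialize: s = 0
Initialize: items = [5, 7, 7, 2]
Initialize: values = [8, 5, 2, 5]
Entering loop: for elem, num in zip(items, values):

After execution: s = 99
99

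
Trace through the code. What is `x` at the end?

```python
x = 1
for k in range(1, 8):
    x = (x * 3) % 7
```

Let's trace through this code step by step.

Initialize: x = 1
Entering loop: for k in range(1, 8):

After execution: x = 3
3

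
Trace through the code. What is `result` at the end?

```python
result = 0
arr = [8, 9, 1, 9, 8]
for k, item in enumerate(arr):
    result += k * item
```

Let's trace through this code step by step.

Initialize: result = 0
Initialize: arr = [8, 9, 1, 9, 8]
Entering loop: for k, item in enumerate(arr):

After execution: result = 70
70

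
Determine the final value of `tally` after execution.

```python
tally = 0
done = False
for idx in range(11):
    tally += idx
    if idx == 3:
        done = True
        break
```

Let's trace through this code step by step.

Initialize: tally = 0
Initialize: done = False
Entering loop: for idx in range(11):

After execution: tally = 6
6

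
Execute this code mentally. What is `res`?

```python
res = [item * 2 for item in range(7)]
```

Let's trace through this code step by step.

Initialize: res = [item * 2 for item in range(7)]

After execution: res = [0, 2, 4, 6, 8, 10, 12]
[0, 2, 4, 6, 8, 10, 12]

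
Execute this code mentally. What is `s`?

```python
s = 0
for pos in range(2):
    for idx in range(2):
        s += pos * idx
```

Let's trace through this code step by step.

Initialize: s = 0
Entering loop: for pos in range(2):

After execution: s = 1
1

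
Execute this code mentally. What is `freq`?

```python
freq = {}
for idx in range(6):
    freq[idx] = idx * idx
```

Let's trace through this code step by step.

Initialize: freq = {}
Entering loop: for idx in range(6):

After execution: freq = {0: 0, 1: 1, 2: 4, 3: 9, 4: 16, 5: 25}
{0: 0, 1: 1, 2: 4, 3: 9, 4: 16, 5: 25}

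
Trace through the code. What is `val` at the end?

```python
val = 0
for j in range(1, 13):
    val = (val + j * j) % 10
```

Let's trace through this code step by step.

Initialize: val = 0
Entering loop: for j in range(1, 13):

After execution: val = 0
0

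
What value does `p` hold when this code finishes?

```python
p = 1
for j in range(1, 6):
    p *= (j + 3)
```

Let's trace through this code step by step.

Initialize: p = 1
Entering loop: for j in range(1, 6):

After execution: p = 6720
6720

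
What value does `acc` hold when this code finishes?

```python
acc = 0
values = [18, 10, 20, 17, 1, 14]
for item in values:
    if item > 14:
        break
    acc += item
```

Let's trace through this code step by step.

Initialize: acc = 0
Initialize: values = [18, 10, 20, 17, 1, 14]
Entering loop: for item in values:

After execution: acc = 0
0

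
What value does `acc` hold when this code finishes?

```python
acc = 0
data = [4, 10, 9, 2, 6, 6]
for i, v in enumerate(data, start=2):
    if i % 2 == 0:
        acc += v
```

Let's trace through this code step by step.

Initialize: acc = 0
Initialize: data = [4, 10, 9, 2, 6, 6]
Entering loop: for i, v in enumerate(data, start=2):

After execution: acc = 19
19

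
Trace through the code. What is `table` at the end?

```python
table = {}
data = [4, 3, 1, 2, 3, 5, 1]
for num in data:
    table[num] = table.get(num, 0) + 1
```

Let's trace through this code step by step.

Initialize: table = {}
Initialize: data = [4, 3, 1, 2, 3, 5, 1]
Entering loop: for num in data:

After execution: table = {4: 1, 3: 2, 1: 2, 2: 1, 5: 1}
{4: 1, 3: 2, 1: 2, 2: 1, 5: 1}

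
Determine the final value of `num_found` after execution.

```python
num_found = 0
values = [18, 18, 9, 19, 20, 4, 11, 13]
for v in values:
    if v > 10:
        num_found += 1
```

Let's trace through this code step by step.

Initialize: num_found = 0
Initialize: values = [18, 18, 9, 19, 20, 4, 11, 13]
Entering loop: for v in values:

After execution: num_found = 6
6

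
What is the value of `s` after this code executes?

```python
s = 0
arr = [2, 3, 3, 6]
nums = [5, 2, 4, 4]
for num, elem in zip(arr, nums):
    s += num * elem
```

Let's trace through this code step by step.

Initialize: s = 0
Initialize: arr = [2, 3, 3, 6]
Initialize: nums = [5, 2, 4, 4]
Entering loop: for num, elem in zip(arr, nums):

After execution: s = 52
52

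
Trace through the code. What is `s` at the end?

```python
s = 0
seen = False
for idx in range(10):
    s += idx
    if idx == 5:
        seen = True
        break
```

Let's trace through this code step by step.

Initialize: s = 0
Initialize: seen = False
Entering loop: for idx in range(10):

After execution: s = 15
15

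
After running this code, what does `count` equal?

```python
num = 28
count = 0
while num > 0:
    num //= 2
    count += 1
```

Let's trace through this code step by step.

Initialize: num = 28
Initialize: count = 0
Entering loop: while num > 0:

After execution: count = 5
5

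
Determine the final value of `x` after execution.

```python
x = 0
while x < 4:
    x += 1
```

Let's trace through this code step by step.

Initialize: x = 0
Entering loop: while x < 4:

After execution: x = 4
4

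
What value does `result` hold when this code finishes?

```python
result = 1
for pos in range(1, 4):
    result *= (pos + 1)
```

Let's trace through this code step by step.

Initialize: result = 1
Entering loop: for pos in range(1, 4):

After execution: result = 24
24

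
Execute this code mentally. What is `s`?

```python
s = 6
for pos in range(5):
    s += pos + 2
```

Let's trace through this code step by step.

Initialize: s = 6
Entering loop: for pos in range(5):

After execution: s = 26
26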